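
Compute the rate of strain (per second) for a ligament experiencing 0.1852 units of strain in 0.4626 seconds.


strain_rate = delta_strain / delta_t
strain_rate = 0.1852 / 0.4626
strain_rate = 0.4003


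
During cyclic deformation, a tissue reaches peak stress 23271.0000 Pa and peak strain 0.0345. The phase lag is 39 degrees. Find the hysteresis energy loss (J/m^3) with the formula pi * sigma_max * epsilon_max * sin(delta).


E_loss = pi * sigma_max * epsilon_max * sin(delta)
delta = 39 deg = 0.6807 rad
sin(delta) = 0.6293
E_loss = pi * 23271.0000 * 0.0345 * 0.6293
E_loss = 1587.2883


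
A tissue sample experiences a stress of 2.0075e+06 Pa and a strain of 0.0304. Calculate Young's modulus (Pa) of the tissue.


E = stress / strain
E = 2.0075e+06 / 0.0304
E = 6.6036e+07


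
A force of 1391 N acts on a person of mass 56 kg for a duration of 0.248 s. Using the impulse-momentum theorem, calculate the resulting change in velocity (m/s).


J = F * dt = 1391 * 0.248 = 344.9680 N*s
delta_v = J / m
delta_v = 344.9680 / 56
delta_v = 6.1601


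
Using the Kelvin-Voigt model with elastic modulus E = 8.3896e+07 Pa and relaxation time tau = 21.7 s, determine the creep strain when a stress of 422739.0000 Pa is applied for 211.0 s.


epsilon(t) = (sigma/E) * (1 - exp(-t/tau))
sigma/E = 422739.0000 / 8.3896e+07 = 0.0050
exp(-t/tau) = exp(-211.0 / 21.7) = 5.9860e-05
epsilon = 0.0050 * (1 - 5.9860e-05)
epsilon = 0.0050


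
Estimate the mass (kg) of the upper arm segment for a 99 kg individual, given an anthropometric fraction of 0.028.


m_segment = body_mass * fraction
m_segment = 99 * 0.028
m_segment = 2.7720


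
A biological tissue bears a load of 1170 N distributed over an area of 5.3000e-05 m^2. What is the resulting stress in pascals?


stress = F / A
stress = 1170 / 5.3000e-05
stress = 2.2075e+07


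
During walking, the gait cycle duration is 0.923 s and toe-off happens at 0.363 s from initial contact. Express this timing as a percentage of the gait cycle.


pct = (event_time / cycle_time) * 100
pct = (0.363 / 0.923) * 100
ratio = 0.3933
pct = 39.3283


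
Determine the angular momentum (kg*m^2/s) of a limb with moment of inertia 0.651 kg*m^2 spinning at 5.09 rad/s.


L = I * omega
L = 0.651 * 5.09
L = 3.3136


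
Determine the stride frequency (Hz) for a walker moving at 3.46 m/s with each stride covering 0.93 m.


f = v / stride_length
f = 3.46 / 0.93
f = 3.7204


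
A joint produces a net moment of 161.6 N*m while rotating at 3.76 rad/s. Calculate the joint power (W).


P = M * omega
P = 161.6 * 3.76
P = 607.6160


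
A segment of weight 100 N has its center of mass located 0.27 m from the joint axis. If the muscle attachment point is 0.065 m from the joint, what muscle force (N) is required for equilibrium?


F_muscle = W * d_load / d_muscle
F_muscle = 100 * 0.27 / 0.065
Numerator = 27.0000
F_muscle = 415.3846


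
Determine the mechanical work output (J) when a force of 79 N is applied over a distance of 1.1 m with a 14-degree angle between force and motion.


W = F * d * cos(theta)
theta = 14 deg = 0.2443 rad
cos(theta) = 0.9703
W = 79 * 1.1 * 0.9703
W = 84.3187


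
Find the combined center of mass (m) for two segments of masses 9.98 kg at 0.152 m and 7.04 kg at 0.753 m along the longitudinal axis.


COM = (m1*x1 + m2*x2) / (m1 + m2)
COM = (9.98*0.152 + 7.04*0.753) / (9.98 + 7.04)
Numerator = 6.8181
Denominator = 17.0200
COM = 0.4006


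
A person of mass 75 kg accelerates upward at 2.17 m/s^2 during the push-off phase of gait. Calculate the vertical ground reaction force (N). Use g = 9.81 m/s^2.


GRF = m * (g + a)
GRF = 75 * (9.81 + 2.17)
GRF = 75 * 11.9800
GRF = 898.5000


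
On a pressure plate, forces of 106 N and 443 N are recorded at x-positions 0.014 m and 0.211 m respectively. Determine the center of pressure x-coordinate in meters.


COP_x = (F1*x1 + F2*x2) / (F1 + F2)
COP_x = (106*0.014 + 443*0.211) / (106 + 443)
Numerator = 94.9570
Denominator = 549
COP_x = 0.1730


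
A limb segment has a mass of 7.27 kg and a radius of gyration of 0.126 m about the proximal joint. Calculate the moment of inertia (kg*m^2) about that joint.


I = m * k^2
I = 7.27 * 0.126^2
k^2 = 0.0159
I = 0.1154


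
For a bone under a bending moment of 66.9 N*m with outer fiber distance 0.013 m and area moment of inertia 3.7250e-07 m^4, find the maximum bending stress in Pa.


sigma = M * c / I
sigma = 66.9 * 0.013 / 3.7250e-07
M * c = 0.8697
sigma = 2.3348e+06


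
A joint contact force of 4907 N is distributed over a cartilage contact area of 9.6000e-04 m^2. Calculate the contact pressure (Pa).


P = F / A
P = 4907 / 9.6000e-04
P = 5.1115e+06


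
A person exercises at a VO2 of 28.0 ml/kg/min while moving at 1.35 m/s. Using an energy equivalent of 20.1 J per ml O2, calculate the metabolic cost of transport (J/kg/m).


Power per kg = VO2 * 20.1 / 60
Power per kg = 28.0 * 20.1 / 60 = 9.3800 W/kg
Cost = power_per_kg / speed
Cost = 9.3800 / 1.35
Cost = 6.9481


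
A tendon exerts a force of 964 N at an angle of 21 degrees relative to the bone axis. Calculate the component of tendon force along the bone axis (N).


F_eff = F_tendon * cos(theta)
theta = 21 deg = 0.3665 rad
cos(theta) = 0.9336
F_eff = 964 * 0.9336
F_eff = 899.9715


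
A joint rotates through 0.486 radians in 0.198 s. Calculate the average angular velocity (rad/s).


omega = delta_theta / delta_t
omega = 0.486 / 0.198
omega = 2.4545


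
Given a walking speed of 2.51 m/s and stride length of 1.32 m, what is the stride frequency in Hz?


f = v / stride_length
f = 2.51 / 1.32
f = 1.9015


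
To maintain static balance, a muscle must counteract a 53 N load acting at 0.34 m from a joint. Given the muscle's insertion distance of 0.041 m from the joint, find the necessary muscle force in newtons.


F_muscle = W * d_load / d_muscle
F_muscle = 53 * 0.34 / 0.041
Numerator = 18.0200
F_muscle = 439.5122


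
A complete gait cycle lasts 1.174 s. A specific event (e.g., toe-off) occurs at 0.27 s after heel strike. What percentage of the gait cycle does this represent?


pct = (event_time / cycle_time) * 100
pct = (0.27 / 1.174) * 100
ratio = 0.2300
pct = 22.9983


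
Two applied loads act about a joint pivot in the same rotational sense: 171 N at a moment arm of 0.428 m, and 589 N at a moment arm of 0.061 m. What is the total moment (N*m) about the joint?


M = F1 * d1 + F2 * d2
M = 171 * 0.428 + 589 * 0.061
M = 73.1880 + 35.9290
M = 109.1170


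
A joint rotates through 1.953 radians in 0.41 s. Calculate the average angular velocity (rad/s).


omega = delta_theta / delta_t
omega = 1.953 / 0.41
omega = 4.7634


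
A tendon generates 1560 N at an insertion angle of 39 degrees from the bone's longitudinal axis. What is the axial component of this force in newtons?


F_eff = F_tendon * cos(theta)
theta = 39 deg = 0.6807 rad
cos(theta) = 0.7771
F_eff = 1560 * 0.7771
F_eff = 1212.3477


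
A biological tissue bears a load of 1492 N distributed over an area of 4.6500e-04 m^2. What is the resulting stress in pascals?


stress = F / A
stress = 1492 / 4.6500e-04
stress = 3.2086e+06


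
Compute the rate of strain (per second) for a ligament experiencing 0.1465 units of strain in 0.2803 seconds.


strain_rate = delta_strain / delta_t
strain_rate = 0.1465 / 0.2803
strain_rate = 0.5227


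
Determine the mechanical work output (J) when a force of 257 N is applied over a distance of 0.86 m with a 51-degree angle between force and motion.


W = F * d * cos(theta)
theta = 51 deg = 0.8901 rad
cos(theta) = 0.6293
W = 257 * 0.86 * 0.6293
W = 139.0924


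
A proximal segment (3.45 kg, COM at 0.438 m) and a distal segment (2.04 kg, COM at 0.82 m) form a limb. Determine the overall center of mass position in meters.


COM = (m1*x1 + m2*x2) / (m1 + m2)
COM = (3.45*0.438 + 2.04*0.82) / (3.45 + 2.04)
Numerator = 3.1839
Denominator = 5.4900
COM = 0.5799


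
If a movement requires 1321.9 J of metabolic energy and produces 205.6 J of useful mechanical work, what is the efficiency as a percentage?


eta = (W_mech / E_meta) * 100
eta = (205.6 / 1321.9) * 100
ratio = 0.1555
eta = 15.5534


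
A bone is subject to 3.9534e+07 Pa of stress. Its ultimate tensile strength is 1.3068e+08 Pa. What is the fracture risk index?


FRI = applied / ultimate
FRI = 3.9534e+07 / 1.3068e+08
FRI = 0.3025


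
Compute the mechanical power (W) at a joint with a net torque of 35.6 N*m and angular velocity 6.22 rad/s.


P = M * omega
P = 35.6 * 6.22
P = 221.4320


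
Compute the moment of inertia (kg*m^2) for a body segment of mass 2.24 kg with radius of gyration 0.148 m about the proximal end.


I = m * k^2
I = 2.24 * 0.148^2
k^2 = 0.0219
I = 0.0491


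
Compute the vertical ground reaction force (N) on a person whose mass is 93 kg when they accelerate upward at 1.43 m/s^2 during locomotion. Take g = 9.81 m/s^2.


GRF = m * (g + a)
GRF = 93 * (9.81 + 1.43)
GRF = 93 * 11.2400
GRF = 1045.3200


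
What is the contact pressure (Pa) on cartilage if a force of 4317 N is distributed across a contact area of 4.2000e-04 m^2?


P = F / A
P = 4317 / 4.2000e-04
P = 1.0279e+07


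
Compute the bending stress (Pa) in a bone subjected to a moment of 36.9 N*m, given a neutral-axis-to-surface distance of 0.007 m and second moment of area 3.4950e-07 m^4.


sigma = M * c / I
sigma = 36.9 * 0.007 / 3.4950e-07
M * c = 0.2583
sigma = 739055.7940


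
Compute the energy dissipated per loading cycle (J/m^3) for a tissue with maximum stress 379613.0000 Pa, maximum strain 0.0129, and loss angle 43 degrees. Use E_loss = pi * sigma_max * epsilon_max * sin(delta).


E_loss = pi * sigma_max * epsilon_max * sin(delta)
delta = 43 deg = 0.7505 rad
sin(delta) = 0.6820
E_loss = pi * 379613.0000 * 0.0129 * 0.6820
E_loss = 10492.1379


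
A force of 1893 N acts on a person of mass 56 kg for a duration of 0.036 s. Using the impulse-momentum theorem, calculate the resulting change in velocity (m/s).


J = F * dt = 1893 * 0.036 = 68.1480 N*s
delta_v = J / m
delta_v = 68.1480 / 56
delta_v = 1.2169


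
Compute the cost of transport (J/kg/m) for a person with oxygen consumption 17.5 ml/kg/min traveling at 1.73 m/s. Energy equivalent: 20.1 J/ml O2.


Power per kg = VO2 * 20.1 / 60
Power per kg = 17.5 * 20.1 / 60 = 5.8625 W/kg
Cost = power_per_kg / speed
Cost = 5.8625 / 1.73
Cost = 3.3887


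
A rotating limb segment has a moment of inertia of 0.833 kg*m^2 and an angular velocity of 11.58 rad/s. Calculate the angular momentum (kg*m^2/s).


L = I * omega
L = 0.833 * 11.58
L = 9.6461


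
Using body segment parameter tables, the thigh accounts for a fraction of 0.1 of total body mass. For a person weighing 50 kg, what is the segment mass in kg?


m_segment = body_mass * fraction
m_segment = 50 * 0.1
m_segment = 5.0000


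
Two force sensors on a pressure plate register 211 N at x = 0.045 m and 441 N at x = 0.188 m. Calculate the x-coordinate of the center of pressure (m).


COP_x = (F1*x1 + F2*x2) / (F1 + F2)
COP_x = (211*0.045 + 441*0.188) / (211 + 441)
Numerator = 92.4030
Denominator = 652
COP_x = 0.1417


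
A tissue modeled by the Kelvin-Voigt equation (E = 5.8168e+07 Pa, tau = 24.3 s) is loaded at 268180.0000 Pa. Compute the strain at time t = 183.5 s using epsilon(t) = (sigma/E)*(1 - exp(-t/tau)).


epsilon(t) = (sigma/E) * (1 - exp(-t/tau))
sigma/E = 268180.0000 / 5.8168e+07 = 0.0046
exp(-t/tau) = exp(-183.5 / 24.3) = 5.2535e-04
epsilon = 0.0046 * (1 - 5.2535e-04)
epsilon = 0.0046


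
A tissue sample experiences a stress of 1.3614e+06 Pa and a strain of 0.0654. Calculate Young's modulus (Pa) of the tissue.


E = stress / strain
E = 1.3614e+06 / 0.0654
E = 2.0817e+07


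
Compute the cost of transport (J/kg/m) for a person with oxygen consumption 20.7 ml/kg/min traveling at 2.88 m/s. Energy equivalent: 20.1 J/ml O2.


Power per kg = VO2 * 20.1 / 60
Power per kg = 20.7 * 20.1 / 60 = 6.9345 W/kg
Cost = power_per_kg / speed
Cost = 6.9345 / 2.88
Cost = 2.4078


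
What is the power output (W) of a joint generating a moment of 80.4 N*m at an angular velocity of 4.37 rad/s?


P = M * omega
P = 80.4 * 4.37
P = 351.3480


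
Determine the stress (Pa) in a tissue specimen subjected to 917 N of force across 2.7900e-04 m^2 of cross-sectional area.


stress = F / A
stress = 917 / 2.7900e-04
stress = 3.2867e+06


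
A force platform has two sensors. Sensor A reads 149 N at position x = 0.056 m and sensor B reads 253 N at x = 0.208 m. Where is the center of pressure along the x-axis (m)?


COP_x = (F1*x1 + F2*x2) / (F1 + F2)
COP_x = (149*0.056 + 253*0.208) / (149 + 253)
Numerator = 60.9680
Denominator = 402
COP_x = 0.1517


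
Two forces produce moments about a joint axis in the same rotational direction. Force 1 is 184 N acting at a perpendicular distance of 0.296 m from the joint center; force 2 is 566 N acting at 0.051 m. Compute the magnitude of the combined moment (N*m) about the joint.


M = F1 * d1 + F2 * d2
M = 184 * 0.296 + 566 * 0.051
M = 54.4640 + 28.8660
M = 83.3300


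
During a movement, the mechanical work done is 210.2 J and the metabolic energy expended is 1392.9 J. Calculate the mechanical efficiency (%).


eta = (W_mech / E_meta) * 100
eta = (210.2 / 1392.9) * 100
ratio = 0.1509
eta = 15.0908


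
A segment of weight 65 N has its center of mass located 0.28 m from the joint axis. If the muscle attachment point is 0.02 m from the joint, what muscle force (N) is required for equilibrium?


F_muscle = W * d_load / d_muscle
F_muscle = 65 * 0.28 / 0.02
Numerator = 18.2000
F_muscle = 910.0000


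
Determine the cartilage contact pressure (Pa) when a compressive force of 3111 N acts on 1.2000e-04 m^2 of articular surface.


P = F / A
P = 3111 / 1.2000e-04
P = 2.5925e+07


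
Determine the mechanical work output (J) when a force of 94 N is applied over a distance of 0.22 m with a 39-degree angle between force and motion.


W = F * d * cos(theta)
theta = 39 deg = 0.6807 rad
cos(theta) = 0.7771
W = 94 * 0.22 * 0.7771
W = 16.0714


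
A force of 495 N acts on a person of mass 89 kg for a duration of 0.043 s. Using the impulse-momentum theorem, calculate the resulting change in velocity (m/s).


J = F * dt = 495 * 0.043 = 21.2850 N*s
delta_v = J / m
delta_v = 21.2850 / 89
delta_v = 0.2392


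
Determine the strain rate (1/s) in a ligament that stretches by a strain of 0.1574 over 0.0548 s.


strain_rate = delta_strain / delta_t
strain_rate = 0.1574 / 0.0548
strain_rate = 2.8723


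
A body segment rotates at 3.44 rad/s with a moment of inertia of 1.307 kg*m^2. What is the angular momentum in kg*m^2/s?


L = I * omega
L = 1.307 * 3.44
L = 4.4961


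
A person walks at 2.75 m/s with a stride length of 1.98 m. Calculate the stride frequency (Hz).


f = v / stride_length
f = 2.75 / 1.98
f = 1.3889


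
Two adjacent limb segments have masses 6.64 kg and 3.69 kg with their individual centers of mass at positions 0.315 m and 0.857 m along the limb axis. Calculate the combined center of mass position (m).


COM = (m1*x1 + m2*x2) / (m1 + m2)
COM = (6.64*0.315 + 3.69*0.857) / (6.64 + 3.69)
Numerator = 5.2539
Denominator = 10.3300
COM = 0.5086


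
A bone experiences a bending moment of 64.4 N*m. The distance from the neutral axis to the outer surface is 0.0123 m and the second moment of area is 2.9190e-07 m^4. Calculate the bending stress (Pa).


sigma = M * c / I
sigma = 64.4 * 0.0123 / 2.9190e-07
M * c = 0.7921
sigma = 2.7137e+06


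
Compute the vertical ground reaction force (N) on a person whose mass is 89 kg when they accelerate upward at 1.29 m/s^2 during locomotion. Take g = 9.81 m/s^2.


GRF = m * (g + a)
GRF = 89 * (9.81 + 1.29)
GRF = 89 * 11.1000
GRF = 987.9000


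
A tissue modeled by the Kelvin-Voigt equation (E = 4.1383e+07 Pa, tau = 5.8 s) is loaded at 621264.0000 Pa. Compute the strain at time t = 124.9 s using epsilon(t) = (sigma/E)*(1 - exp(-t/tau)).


epsilon(t) = (sigma/E) * (1 - exp(-t/tau))
sigma/E = 621264.0000 / 4.1383e+07 = 0.0150
exp(-t/tau) = exp(-124.9 / 5.8) = 4.4432e-10
epsilon = 0.0150 * (1 - 4.4432e-10)
epsilon = 0.0150


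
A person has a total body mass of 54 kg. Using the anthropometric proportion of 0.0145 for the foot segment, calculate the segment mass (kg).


m_segment = body_mass * fraction
m_segment = 54 * 0.0145
m_segment = 0.7830


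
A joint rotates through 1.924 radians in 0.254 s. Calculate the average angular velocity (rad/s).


omega = delta_theta / delta_t
omega = 1.924 / 0.254
omega = 7.5748


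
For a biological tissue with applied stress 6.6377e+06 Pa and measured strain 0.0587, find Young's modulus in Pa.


E = stress / strain
E = 6.6377e+06 / 0.0587
E = 1.1308e+08


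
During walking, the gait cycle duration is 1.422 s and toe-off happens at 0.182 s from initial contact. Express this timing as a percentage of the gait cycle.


pct = (event_time / cycle_time) * 100
pct = (0.182 / 1.422) * 100
ratio = 0.1280
pct = 12.7989


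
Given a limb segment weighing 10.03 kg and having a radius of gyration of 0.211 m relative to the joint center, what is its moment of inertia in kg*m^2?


I = m * k^2
I = 10.03 * 0.211^2
k^2 = 0.0445
I = 0.4465


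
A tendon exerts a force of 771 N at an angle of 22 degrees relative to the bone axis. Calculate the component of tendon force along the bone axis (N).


F_eff = F_tendon * cos(theta)
theta = 22 deg = 0.3840 rad
cos(theta) = 0.9272
F_eff = 771 * 0.9272
F_eff = 714.8588


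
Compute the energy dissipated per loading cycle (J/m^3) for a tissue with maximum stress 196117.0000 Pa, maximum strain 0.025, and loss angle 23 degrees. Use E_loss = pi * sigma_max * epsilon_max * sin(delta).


E_loss = pi * sigma_max * epsilon_max * sin(delta)
delta = 23 deg = 0.4014 rad
sin(delta) = 0.3907
E_loss = pi * 196117.0000 * 0.025 * 0.3907
E_loss = 6018.4289


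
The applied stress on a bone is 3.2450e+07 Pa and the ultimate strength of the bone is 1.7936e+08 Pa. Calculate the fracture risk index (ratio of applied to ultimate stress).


FRI = applied / ultimate
FRI = 3.2450e+07 / 1.7936e+08
FRI = 0.1809


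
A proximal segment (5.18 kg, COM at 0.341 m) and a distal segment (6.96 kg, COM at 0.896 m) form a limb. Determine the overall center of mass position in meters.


COM = (m1*x1 + m2*x2) / (m1 + m2)
COM = (5.18*0.341 + 6.96*0.896) / (5.18 + 6.96)
Numerator = 8.0025
Denominator = 12.1400
COM = 0.6592


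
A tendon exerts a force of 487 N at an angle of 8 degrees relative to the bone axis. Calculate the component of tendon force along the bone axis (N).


F_eff = F_tendon * cos(theta)
theta = 8 deg = 0.1396 rad
cos(theta) = 0.9903
F_eff = 487 * 0.9903
F_eff = 482.2605


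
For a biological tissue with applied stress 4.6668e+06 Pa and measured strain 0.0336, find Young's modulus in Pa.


E = stress / strain
E = 4.6668e+06 / 0.0336
E = 1.3889e+08


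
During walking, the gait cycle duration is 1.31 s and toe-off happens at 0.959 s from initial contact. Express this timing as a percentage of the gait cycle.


pct = (event_time / cycle_time) * 100
pct = (0.959 / 1.31) * 100
ratio = 0.7321
pct = 73.2061


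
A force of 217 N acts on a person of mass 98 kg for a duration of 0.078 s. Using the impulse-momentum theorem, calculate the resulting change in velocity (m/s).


J = F * dt = 217 * 0.078 = 16.9260 N*s
delta_v = J / m
delta_v = 16.9260 / 98
delta_v = 0.1727


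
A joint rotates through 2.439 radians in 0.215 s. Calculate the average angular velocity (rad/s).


omega = delta_theta / delta_t
omega = 2.439 / 0.215
omega = 11.3442


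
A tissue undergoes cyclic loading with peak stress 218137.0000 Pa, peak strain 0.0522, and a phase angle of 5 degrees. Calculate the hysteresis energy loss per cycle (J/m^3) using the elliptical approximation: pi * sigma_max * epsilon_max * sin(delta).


E_loss = pi * sigma_max * epsilon_max * sin(delta)
delta = 5 deg = 0.0873 rad
sin(delta) = 0.0872
E_loss = pi * 218137.0000 * 0.0522 * 0.0872
E_loss = 3117.7818


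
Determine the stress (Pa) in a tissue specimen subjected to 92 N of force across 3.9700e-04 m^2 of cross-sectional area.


stress = F / A
stress = 92 / 3.9700e-04
stress = 231738.0353


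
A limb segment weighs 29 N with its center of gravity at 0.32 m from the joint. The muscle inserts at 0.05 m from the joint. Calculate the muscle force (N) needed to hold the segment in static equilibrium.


F_muscle = W * d_load / d_muscle
F_muscle = 29 * 0.32 / 0.05
Numerator = 9.2800
F_muscle = 185.6000


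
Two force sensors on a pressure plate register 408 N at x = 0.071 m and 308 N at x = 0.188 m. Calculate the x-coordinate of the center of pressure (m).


COP_x = (F1*x1 + F2*x2) / (F1 + F2)
COP_x = (408*0.071 + 308*0.188) / (408 + 308)
Numerator = 86.8720
Denominator = 716
COP_x = 0.1213


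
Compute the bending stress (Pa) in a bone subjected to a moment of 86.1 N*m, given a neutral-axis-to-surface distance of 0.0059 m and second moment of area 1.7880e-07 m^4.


sigma = M * c / I
sigma = 86.1 * 0.0059 / 1.7880e-07
M * c = 0.5080
sigma = 2.8411e+06


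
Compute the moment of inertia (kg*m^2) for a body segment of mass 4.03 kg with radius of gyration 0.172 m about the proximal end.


I = m * k^2
I = 4.03 * 0.172^2
k^2 = 0.0296
I = 0.1192


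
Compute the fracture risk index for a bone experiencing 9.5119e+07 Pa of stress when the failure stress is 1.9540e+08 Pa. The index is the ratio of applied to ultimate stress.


FRI = applied / ultimate
FRI = 9.5119e+07 / 1.9540e+08
FRI = 0.4868


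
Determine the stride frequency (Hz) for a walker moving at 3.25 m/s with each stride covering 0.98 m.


f = v / stride_length
f = 3.25 / 0.98
f = 3.3163


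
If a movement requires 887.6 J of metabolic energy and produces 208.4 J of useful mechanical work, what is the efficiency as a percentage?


eta = (W_mech / E_meta) * 100
eta = (208.4 / 887.6) * 100
ratio = 0.2348
eta = 23.4790


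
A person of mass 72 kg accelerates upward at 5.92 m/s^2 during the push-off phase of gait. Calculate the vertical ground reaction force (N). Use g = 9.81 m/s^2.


GRF = m * (g + a)
GRF = 72 * (9.81 + 5.92)
GRF = 72 * 15.7300
GRF = 1132.5600


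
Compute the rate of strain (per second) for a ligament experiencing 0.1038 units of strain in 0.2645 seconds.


strain_rate = delta_strain / delta_t
strain_rate = 0.1038 / 0.2645
strain_rate = 0.3924


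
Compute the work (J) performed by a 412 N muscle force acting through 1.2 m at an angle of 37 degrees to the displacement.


W = F * d * cos(theta)
theta = 37 deg = 0.6458 rad
cos(theta) = 0.7986
W = 412 * 1.2 * 0.7986
W = 394.8454


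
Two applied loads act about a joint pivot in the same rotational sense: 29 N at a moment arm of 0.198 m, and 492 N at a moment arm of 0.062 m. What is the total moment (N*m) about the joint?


M = F1 * d1 + F2 * d2
M = 29 * 0.198 + 492 * 0.062
M = 5.7420 + 30.5040
M = 36.2460


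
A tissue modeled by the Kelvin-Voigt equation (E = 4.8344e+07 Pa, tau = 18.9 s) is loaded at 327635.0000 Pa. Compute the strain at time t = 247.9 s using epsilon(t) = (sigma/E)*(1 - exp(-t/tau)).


epsilon(t) = (sigma/E) * (1 - exp(-t/tau))
sigma/E = 327635.0000 / 4.8344e+07 = 0.0068
exp(-t/tau) = exp(-247.9 / 18.9) = 2.0120e-06
epsilon = 0.0068 * (1 - 2.0120e-06)
epsilon = 0.0068


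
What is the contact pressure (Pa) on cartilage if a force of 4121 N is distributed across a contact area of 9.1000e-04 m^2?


P = F / A
P = 4121 / 9.1000e-04
P = 4.5286e+06


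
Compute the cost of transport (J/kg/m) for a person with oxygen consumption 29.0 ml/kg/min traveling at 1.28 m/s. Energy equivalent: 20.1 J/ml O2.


Power per kg = VO2 * 20.1 / 60
Power per kg = 29.0 * 20.1 / 60 = 9.7150 W/kg
Cost = power_per_kg / speed
Cost = 9.7150 / 1.28
Cost = 7.5898


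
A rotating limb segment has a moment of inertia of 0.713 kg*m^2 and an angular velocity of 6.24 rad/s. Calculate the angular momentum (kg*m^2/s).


L = I * omega
L = 0.713 * 6.24
L = 4.4491


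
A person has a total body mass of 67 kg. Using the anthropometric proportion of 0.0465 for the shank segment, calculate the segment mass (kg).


m_segment = body_mass * fraction
m_segment = 67 * 0.0465
m_segment = 3.1155


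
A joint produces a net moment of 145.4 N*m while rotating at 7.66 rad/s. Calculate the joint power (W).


P = M * omega
P = 145.4 * 7.66
P = 1113.7640


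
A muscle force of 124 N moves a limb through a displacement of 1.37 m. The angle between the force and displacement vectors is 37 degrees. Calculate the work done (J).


W = F * d * cos(theta)
theta = 37 deg = 0.6458 rad
cos(theta) = 0.7986
W = 124 * 1.37 * 0.7986
W = 135.6722


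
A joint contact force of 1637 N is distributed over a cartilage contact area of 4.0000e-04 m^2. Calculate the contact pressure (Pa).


P = F / A
P = 1637 / 4.0000e-04
P = 4.0925e+06


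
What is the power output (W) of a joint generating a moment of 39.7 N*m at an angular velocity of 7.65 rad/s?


P = M * omega
P = 39.7 * 7.65
P = 303.7050


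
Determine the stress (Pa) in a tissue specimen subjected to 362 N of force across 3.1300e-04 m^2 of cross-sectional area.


stress = F / A
stress = 362 / 3.1300e-04
stress = 1.1565e+06


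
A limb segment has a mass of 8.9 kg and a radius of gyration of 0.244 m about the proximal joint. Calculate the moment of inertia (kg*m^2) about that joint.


I = m * k^2
I = 8.9 * 0.244^2
k^2 = 0.0595
I = 0.5299


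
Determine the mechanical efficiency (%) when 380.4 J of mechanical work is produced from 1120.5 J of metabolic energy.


eta = (W_mech / E_meta) * 100
eta = (380.4 / 1120.5) * 100
ratio = 0.3395
eta = 33.9491


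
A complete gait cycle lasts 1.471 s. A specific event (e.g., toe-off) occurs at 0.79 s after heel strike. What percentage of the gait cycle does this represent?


pct = (event_time / cycle_time) * 100
pct = (0.79 / 1.471) * 100
ratio = 0.5370
pct = 53.7050


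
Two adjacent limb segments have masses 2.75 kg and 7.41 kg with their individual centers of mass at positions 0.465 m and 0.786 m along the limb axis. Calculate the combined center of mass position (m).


COM = (m1*x1 + m2*x2) / (m1 + m2)
COM = (2.75*0.465 + 7.41*0.786) / (2.75 + 7.41)
Numerator = 7.1030
Denominator = 10.1600
COM = 0.6991


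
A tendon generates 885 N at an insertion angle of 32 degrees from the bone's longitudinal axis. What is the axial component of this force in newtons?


F_eff = F_tendon * cos(theta)
theta = 32 deg = 0.5585 rad
cos(theta) = 0.8480
F_eff = 885 * 0.8480
F_eff = 750.5226


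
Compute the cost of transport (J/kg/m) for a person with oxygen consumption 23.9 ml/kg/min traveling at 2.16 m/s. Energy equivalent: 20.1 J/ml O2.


Power per kg = VO2 * 20.1 / 60
Power per kg = 23.9 * 20.1 / 60 = 8.0065 W/kg
Cost = power_per_kg / speed
Cost = 8.0065 / 2.16
Cost = 3.7067


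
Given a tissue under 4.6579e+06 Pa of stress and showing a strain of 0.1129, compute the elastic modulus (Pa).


E = stress / strain
E = 4.6579e+06 / 0.1129
E = 4.1257e+07


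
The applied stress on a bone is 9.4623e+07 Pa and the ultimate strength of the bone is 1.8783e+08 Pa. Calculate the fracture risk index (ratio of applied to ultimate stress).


FRI = applied / ultimate
FRI = 9.4623e+07 / 1.8783e+08
FRI = 0.5038


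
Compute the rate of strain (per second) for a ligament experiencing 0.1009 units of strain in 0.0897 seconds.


strain_rate = delta_strain / delta_t
strain_rate = 0.1009 / 0.0897
strain_rate = 1.1249


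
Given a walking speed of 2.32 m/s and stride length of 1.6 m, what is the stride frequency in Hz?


f = v / stride_length
f = 2.32 / 1.6
f = 1.4500


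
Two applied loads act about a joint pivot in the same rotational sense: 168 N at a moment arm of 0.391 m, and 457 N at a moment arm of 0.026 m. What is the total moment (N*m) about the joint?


M = F1 * d1 + F2 * d2
M = 168 * 0.391 + 457 * 0.026
M = 65.6880 + 11.8820
M = 77.5700


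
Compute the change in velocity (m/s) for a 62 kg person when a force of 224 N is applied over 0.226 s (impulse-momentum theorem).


J = F * dt = 224 * 0.226 = 50.6240 N*s
delta_v = J / m
delta_v = 50.6240 / 62
delta_v = 0.8165


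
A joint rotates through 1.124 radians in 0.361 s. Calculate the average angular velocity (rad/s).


omega = delta_theta / delta_t
omega = 1.124 / 0.361
omega = 3.1136


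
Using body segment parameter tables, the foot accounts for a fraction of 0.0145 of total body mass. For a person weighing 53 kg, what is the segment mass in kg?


m_segment = body_mass * fraction
m_segment = 53 * 0.0145
m_segment = 0.7685


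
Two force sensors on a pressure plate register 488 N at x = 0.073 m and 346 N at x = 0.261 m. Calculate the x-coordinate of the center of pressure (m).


COP_x = (F1*x1 + F2*x2) / (F1 + F2)
COP_x = (488*0.073 + 346*0.261) / (488 + 346)
Numerator = 125.9300
Denominator = 834
COP_x = 0.1510


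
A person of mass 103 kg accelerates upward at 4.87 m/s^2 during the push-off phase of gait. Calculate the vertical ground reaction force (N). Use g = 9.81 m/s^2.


GRF = m * (g + a)
GRF = 103 * (9.81 + 4.87)
GRF = 103 * 14.6800
GRF = 1512.0400


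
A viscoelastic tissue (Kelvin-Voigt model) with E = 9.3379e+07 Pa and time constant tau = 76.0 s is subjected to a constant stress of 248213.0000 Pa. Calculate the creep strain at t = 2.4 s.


epsilon(t) = (sigma/E) * (1 - exp(-t/tau))
sigma/E = 248213.0000 / 9.3379e+07 = 0.0027
exp(-t/tau) = exp(-2.4 / 76.0) = 0.9689
epsilon = 0.0027 * (1 - 0.9689)
epsilon = 8.2629e-05


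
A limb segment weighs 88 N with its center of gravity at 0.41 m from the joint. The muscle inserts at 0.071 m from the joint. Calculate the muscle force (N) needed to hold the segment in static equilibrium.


F_muscle = W * d_load / d_muscle
F_muscle = 88 * 0.41 / 0.071
Numerator = 36.0800
F_muscle = 508.1690


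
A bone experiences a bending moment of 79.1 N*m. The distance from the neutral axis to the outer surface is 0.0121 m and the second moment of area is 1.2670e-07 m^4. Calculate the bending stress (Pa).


sigma = M * c / I
sigma = 79.1 * 0.0121 / 1.2670e-07
M * c = 0.9571
sigma = 7.5541e+06


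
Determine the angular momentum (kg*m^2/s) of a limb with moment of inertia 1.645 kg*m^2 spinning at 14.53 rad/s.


L = I * omega
L = 1.645 * 14.53
L = 23.9018


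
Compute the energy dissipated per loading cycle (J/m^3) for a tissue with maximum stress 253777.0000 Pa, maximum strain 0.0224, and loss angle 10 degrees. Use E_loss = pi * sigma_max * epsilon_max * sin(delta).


E_loss = pi * sigma_max * epsilon_max * sin(delta)
delta = 10 deg = 0.1745 rad
sin(delta) = 0.1736
E_loss = pi * 253777.0000 * 0.0224 * 0.1736
E_loss = 3101.1329


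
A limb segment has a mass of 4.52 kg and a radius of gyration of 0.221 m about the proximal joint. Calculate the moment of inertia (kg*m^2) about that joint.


I = m * k^2
I = 4.52 * 0.221^2
k^2 = 0.0488
I = 0.2208


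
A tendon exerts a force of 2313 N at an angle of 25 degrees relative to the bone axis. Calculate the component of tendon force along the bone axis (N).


F_eff = F_tendon * cos(theta)
theta = 25 deg = 0.4363 rad
cos(theta) = 0.9063
F_eff = 2313 * 0.9063
F_eff = 2096.2899


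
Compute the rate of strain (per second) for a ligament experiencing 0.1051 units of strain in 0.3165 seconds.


strain_rate = delta_strain / delta_t
strain_rate = 0.1051 / 0.3165
strain_rate = 0.3321


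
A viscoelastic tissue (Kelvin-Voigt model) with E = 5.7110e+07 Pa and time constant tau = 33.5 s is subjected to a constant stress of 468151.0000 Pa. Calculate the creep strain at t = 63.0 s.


epsilon(t) = (sigma/E) * (1 - exp(-t/tau))
sigma/E = 468151.0000 / 5.7110e+07 = 0.0082
exp(-t/tau) = exp(-63.0 / 33.5) = 0.1525
epsilon = 0.0082 * (1 - 0.1525)
epsilon = 0.0069


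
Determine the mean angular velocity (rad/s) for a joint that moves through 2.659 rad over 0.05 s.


omega = delta_theta / delta_t
omega = 2.659 / 0.05
omega = 53.1800


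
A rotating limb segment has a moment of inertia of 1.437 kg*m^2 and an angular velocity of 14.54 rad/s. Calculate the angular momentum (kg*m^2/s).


L = I * omega
L = 1.437 * 14.54
L = 20.8940


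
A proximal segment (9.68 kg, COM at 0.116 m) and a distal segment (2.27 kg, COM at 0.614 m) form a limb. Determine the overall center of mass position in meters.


COM = (m1*x1 + m2*x2) / (m1 + m2)
COM = (9.68*0.116 + 2.27*0.614) / (9.68 + 2.27)
Numerator = 2.5167
Denominator = 11.9500
COM = 0.2106


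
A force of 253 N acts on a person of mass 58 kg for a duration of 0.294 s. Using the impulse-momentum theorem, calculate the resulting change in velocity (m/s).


J = F * dt = 253 * 0.294 = 74.3820 N*s
delta_v = J / m
delta_v = 74.3820 / 58
delta_v = 1.2824


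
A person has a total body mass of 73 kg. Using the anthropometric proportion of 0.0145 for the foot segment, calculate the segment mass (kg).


m_segment = body_mass * fraction
m_segment = 73 * 0.0145
m_segment = 1.0585


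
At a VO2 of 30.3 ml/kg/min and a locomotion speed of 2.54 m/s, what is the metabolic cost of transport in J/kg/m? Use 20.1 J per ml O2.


Power per kg = VO2 * 20.1 / 60
Power per kg = 30.3 * 20.1 / 60 = 10.1505 W/kg
Cost = power_per_kg / speed
Cost = 10.1505 / 2.54
Cost = 3.9963


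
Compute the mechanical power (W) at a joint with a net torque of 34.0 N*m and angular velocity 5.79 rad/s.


P = M * omega
P = 34.0 * 5.79
P = 196.8600


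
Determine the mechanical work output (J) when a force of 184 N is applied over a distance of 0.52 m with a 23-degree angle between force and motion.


W = F * d * cos(theta)
theta = 23 deg = 0.4014 rad
cos(theta) = 0.9205
W = 184 * 0.52 * 0.9205
W = 88.0739


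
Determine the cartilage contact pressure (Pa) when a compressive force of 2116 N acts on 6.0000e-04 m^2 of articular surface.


P = F / A
P = 2116 / 6.0000e-04
P = 3.5267e+06


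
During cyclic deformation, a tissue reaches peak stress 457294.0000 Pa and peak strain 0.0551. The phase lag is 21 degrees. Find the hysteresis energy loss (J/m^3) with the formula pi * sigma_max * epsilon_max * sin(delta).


E_loss = pi * sigma_max * epsilon_max * sin(delta)
delta = 21 deg = 0.3665 rad
sin(delta) = 0.3584
E_loss = pi * 457294.0000 * 0.0551 * 0.3584
E_loss = 28367.8314


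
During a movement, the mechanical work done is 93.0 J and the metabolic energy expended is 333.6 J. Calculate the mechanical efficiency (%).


eta = (W_mech / E_meta) * 100
eta = (93.0 / 333.6) * 100
ratio = 0.2788
eta = 27.8777


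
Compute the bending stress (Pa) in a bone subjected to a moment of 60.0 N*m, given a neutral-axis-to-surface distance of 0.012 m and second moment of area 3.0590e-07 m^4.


sigma = M * c / I
sigma = 60.0 * 0.012 / 3.0590e-07
M * c = 0.7200
sigma = 2.3537e+06


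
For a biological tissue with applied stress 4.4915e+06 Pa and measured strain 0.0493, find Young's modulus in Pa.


E = stress / strain
E = 4.4915e+06 / 0.0493
E = 9.1105e+07


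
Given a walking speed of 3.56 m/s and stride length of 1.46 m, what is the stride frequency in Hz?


f = v / stride_length
f = 3.56 / 1.46
f = 2.4384


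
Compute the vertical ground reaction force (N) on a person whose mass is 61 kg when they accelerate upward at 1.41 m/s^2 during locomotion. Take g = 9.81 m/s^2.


GRF = m * (g + a)
GRF = 61 * (9.81 + 1.41)
GRF = 61 * 11.2200
GRF = 684.4200


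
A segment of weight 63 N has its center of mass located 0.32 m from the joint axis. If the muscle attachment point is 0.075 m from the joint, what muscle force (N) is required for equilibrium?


F_muscle = W * d_load / d_muscle
F_muscle = 63 * 0.32 / 0.075
Numerator = 20.1600
F_muscle = 268.8000


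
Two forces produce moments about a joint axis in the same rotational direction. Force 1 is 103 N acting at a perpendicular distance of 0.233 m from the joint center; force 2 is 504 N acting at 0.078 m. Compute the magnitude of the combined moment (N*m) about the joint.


M = F1 * d1 + F2 * d2
M = 103 * 0.233 + 504 * 0.078
M = 23.9990 + 39.3120
M = 63.3110


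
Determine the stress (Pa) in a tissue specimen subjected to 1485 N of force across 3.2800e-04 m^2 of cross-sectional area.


stress = F / A
stress = 1485 / 3.2800e-04
stress = 4.5274e+06


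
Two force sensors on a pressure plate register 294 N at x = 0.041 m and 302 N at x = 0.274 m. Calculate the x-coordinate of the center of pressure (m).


COP_x = (F1*x1 + F2*x2) / (F1 + F2)
COP_x = (294*0.041 + 302*0.274) / (294 + 302)
Numerator = 94.8020
Denominator = 596
COP_x = 0.1591


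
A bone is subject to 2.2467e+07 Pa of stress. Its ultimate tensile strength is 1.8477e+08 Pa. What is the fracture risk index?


FRI = applied / ultimate
FRI = 2.2467e+07 / 1.8477e+08
FRI = 0.1216


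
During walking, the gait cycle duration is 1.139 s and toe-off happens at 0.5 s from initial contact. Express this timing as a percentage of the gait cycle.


pct = (event_time / cycle_time) * 100
pct = (0.5 / 1.139) * 100
ratio = 0.4390
pct = 43.8982


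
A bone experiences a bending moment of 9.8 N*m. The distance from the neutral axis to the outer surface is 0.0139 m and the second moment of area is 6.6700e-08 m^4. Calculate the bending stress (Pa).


sigma = M * c / I
sigma = 9.8 * 0.0139 / 6.6700e-08
M * c = 0.1362
sigma = 2.0423e+06


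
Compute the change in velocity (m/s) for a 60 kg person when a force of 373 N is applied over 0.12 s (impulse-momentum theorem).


J = F * dt = 373 * 0.12 = 44.7600 N*s
delta_v = J / m
delta_v = 44.7600 / 60
delta_v = 0.7460


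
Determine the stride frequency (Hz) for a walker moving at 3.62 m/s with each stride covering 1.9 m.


f = v / stride_length
f = 3.62 / 1.9
f = 1.9053


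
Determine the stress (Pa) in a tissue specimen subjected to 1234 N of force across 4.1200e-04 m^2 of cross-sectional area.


stress = F / A
stress = 1234 / 4.1200e-04
stress = 2.9951e+06


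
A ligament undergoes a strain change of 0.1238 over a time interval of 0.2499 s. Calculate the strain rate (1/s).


strain_rate = delta_strain / delta_t
strain_rate = 0.1238 / 0.2499
strain_rate = 0.4954


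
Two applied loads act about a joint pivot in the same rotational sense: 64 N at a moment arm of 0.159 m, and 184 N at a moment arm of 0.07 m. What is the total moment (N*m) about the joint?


M = F1 * d1 + F2 * d2
M = 64 * 0.159 + 184 * 0.07
M = 10.1760 + 12.8800
M = 23.0560


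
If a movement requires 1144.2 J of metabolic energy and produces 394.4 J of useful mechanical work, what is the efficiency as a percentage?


eta = (W_mech / E_meta) * 100
eta = (394.4 / 1144.2) * 100
ratio = 0.3447
eta = 34.4695


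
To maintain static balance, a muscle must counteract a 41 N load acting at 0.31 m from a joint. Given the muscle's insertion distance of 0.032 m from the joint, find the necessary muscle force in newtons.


F_muscle = W * d_load / d_muscle
F_muscle = 41 * 0.31 / 0.032
Numerator = 12.7100
F_muscle = 397.1875


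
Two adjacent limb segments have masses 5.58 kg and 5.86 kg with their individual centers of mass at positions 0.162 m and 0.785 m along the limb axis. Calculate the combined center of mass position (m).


COM = (m1*x1 + m2*x2) / (m1 + m2)
COM = (5.58*0.162 + 5.86*0.785) / (5.58 + 5.86)
Numerator = 5.5041
Denominator = 11.4400
COM = 0.4811


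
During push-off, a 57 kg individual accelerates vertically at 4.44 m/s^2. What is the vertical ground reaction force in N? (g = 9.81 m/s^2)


GRF = m * (g + a)
GRF = 57 * (9.81 + 4.44)
GRF = 57 * 14.2500
GRF = 812.2500
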